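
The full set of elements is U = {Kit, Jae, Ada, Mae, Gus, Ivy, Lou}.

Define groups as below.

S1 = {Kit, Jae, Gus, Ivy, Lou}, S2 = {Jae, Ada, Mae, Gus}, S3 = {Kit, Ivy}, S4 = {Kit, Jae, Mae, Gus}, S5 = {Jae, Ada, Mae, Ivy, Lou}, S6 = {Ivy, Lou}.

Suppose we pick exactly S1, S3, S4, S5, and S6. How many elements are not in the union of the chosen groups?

Union of S1, S3, S4, S5, S6 = {Kit, Jae, Ada, Mae, Gus, Ivy, Lou} — that's every element, so 0 are uncovered.

0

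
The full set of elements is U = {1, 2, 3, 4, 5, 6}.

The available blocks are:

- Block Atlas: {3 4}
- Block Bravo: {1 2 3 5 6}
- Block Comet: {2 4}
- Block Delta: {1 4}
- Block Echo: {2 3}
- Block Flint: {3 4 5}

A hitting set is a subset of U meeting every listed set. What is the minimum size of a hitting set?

H = {2, 4} meets every block (each contains at least one member of H), and |H| = 2.
The blocks Delta, Echo are pairwise disjoint, so any hitting set needs a separate element for each — at least 2. Hence 2 is optimal.

2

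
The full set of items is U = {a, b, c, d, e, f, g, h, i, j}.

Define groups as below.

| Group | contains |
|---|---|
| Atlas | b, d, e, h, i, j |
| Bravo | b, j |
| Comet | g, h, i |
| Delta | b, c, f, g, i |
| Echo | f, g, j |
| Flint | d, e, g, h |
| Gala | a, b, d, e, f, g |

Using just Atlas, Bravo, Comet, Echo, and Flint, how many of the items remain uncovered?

2

Union of Atlas, Bravo, Comet, Echo, Flint = {b, d, e, f, g, h, i, j}.
Not covered: a, c — 2 items.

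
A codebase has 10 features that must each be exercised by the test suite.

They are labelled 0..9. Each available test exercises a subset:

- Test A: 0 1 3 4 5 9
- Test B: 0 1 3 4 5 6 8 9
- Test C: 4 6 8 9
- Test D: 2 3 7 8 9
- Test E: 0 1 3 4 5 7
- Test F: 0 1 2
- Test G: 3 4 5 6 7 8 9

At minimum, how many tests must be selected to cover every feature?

2

Take {B, D}. Their union is {0, 1, 2, 3, 4, 5, 6, 7, 8, 9}, which is all 10 features.
No single test has all 10 features (the largest, B, has 8), so 2 is optimal.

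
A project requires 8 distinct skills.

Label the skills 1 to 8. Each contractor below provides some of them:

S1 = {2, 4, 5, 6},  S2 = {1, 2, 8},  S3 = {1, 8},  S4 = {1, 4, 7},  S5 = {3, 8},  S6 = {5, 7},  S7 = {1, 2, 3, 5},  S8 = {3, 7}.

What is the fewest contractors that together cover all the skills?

Take {S1, S2, S8}. Their union is {1, 2, 3, 4, 5, 6, 7, 8}, which is all 8 skills.
Only S1 contains 6, so S1 is forced; the remaining 4 skills need at least 2 more contractors (each remaining contractor adds at most 2) — so at least 3 contractors are needed, and 3 is optimal.

3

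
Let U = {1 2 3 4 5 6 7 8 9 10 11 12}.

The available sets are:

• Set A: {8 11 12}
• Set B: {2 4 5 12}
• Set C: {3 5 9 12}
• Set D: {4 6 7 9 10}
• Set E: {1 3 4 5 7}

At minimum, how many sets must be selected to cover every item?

A, B, D, and E cover everything between them: the union {1, 2, 3, 4, 5, 6, 7, 8, 9, 10, 11, 12} is all of U.
Only E contains 1, so E is forced; the remaining 7 items need at least 3 more sets (each remaining set adds at most 3) — so at least 4 sets are needed, and 4 is optimal.

4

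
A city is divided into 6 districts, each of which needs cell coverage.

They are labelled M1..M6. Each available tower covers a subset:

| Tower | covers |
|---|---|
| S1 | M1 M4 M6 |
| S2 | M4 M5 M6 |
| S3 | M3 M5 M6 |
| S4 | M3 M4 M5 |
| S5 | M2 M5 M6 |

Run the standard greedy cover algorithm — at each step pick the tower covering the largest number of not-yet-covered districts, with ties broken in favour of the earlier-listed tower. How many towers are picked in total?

3

Greedy: pick S1 (covers 3 new) → pick S3 (covers 2 new) → pick S5 (covers 1 new). Total picks: 3.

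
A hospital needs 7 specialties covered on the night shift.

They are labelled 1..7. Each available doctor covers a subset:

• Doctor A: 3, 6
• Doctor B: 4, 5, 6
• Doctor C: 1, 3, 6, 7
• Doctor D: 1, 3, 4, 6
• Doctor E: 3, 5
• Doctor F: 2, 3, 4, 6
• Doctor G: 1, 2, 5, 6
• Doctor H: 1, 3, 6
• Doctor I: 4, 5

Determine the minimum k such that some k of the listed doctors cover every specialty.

C and D and G together: C ∪ D ∪ G = {1, 2, 3, 4, 5, 6, 7} — every specialty is covered.
Only C contains 7, so C is forced; the remaining 3 specialties need at least 2 more doctors (each remaining doctor adds at most 2) — so at least 3 doctors are needed, and 3 is optimal.

3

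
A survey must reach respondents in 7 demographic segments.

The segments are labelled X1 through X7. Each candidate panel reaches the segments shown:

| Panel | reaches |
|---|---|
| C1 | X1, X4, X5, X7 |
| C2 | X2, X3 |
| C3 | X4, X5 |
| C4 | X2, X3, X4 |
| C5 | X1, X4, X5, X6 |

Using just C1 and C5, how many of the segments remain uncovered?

2

Union of C1, C5 = {X1, X4, X5, X6, X7}.
Not covered: X2, X3 — 2 segments.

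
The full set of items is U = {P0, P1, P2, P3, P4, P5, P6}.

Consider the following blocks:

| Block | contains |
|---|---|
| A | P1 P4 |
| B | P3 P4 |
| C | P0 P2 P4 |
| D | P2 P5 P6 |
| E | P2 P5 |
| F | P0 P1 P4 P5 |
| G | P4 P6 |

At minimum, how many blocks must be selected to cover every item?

3

B, D, and F cover everything between them: the union {P0, P1, P2, P3, P4, P5, P6} is all of U.
Only B contains P3, so B is forced; the remaining 5 items need at least 2 more blocks (each remaining block adds at most 3) — so at least 3 blocks are needed, and 3 is optimal.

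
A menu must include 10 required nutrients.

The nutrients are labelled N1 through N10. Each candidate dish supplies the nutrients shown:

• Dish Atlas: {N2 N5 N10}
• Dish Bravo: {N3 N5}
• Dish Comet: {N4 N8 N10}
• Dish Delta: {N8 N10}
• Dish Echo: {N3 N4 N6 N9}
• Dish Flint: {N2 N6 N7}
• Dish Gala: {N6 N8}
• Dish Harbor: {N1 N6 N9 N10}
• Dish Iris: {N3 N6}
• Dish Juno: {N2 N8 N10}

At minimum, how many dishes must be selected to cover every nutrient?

4

Bravo and Comet and Flint and Harbor together: Bravo ∪ Comet ∪ Flint ∪ Harbor = {N1, N2, N3, N4, N5, N6, N7, N8, N9, N10} — every nutrient is covered.
Only Harbor contains N1, so Harbor is forced; the remaining 6 nutrients need at least 3 more dishes (each remaining dish adds at most 2) — so at least 4 dishes are needed, and 4 is optimal.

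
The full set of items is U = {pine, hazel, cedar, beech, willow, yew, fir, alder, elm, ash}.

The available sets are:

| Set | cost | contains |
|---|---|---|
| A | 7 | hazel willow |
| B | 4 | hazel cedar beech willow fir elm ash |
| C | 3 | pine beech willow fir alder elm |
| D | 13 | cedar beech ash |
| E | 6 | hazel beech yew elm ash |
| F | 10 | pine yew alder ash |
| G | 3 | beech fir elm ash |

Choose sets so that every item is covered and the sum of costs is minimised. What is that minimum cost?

13

B, C, E together cover every item (B ∪ C ∪ E = {pine, hazel, cedar, beech, willow, yew, fir, alder, elm, ash}); total cost 4 + 3 + 6 = 13.
No covering selection has total cost below 13.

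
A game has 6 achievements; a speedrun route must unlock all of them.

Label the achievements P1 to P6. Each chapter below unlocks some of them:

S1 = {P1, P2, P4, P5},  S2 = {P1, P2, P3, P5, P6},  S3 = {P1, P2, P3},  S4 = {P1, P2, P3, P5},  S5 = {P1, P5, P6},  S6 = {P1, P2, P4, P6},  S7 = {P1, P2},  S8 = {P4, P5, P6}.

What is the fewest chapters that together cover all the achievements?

S2 and S6 together: S2 ∪ S6 = {P1, P2, P3, P4, P5, P6} — every achievement is covered.
No single chapter has all 6 achievements (the largest, S2, has 5), so 2 is optimal.

2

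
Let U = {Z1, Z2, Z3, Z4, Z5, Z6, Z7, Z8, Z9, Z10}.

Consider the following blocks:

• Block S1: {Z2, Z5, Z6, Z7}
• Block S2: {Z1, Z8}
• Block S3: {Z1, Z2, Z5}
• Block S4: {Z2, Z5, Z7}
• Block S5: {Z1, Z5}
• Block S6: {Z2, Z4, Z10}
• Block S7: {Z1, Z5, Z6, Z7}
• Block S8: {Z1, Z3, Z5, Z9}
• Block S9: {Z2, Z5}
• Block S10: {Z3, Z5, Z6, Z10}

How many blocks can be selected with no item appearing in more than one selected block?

2

S1, S2 are pairwise disjoint (S1={Z2,Z5,Z6,Z7}; S2={Z1,Z8}).
Every remaining block overlaps one of these, and no 3 of the listed blocks are pairwise disjoint, so 2 is the maximum.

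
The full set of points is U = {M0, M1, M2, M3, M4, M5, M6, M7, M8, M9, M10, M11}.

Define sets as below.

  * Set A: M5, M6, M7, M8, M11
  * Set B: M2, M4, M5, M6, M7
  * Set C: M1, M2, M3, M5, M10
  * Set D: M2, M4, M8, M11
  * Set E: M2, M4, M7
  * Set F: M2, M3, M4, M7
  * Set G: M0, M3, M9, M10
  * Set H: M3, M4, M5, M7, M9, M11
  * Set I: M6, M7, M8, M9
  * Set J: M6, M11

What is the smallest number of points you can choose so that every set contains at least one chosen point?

3

The 3 points {M3, M7, M11} hit every set.
The sets E, G, J are pairwise disjoint, so any hitting set needs a separate point for each — at least 3. Hence 3 is optimal.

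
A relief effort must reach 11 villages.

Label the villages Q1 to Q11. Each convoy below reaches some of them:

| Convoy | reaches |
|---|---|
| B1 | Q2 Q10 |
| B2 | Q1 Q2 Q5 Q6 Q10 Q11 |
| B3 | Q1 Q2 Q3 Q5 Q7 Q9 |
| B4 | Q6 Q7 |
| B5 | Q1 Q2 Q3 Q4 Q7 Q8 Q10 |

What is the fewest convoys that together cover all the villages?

Take {B2, B3, B5}. Their union is {Q1, Q2, Q3, Q4, Q5, Q6, Q7, Q8, Q9, Q10, Q11}, which is all 11 villages.
Only B5 contains Q4, so B5 is forced; the remaining 4 villages need at least 2 more convoys (each remaining convoy adds at most 3) — so at least 3 convoys are needed, and 3 is optimal.

3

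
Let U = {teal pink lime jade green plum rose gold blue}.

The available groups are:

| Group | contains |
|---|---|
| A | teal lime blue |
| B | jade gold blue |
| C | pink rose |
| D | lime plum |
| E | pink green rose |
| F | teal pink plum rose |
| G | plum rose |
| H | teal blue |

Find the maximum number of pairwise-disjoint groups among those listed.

C, D, H are pairwise disjoint (C={pink,rose}; D={lime,plum}; H={teal,blue}).
Every remaining group overlaps one of these, and no 4 of the listed groups are pairwise disjoint, so 3 is the maximum.

3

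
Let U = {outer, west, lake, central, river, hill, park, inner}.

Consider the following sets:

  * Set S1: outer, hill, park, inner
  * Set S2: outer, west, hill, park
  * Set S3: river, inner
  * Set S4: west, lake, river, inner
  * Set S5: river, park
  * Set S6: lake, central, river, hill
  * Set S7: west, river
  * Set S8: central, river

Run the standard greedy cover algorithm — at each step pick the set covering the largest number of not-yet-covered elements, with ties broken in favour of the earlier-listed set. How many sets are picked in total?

3

Greedy: pick S1 (covers 4 new) → pick S4 (covers 3 new) → pick S6 (covers 1 new). Total picks: 3.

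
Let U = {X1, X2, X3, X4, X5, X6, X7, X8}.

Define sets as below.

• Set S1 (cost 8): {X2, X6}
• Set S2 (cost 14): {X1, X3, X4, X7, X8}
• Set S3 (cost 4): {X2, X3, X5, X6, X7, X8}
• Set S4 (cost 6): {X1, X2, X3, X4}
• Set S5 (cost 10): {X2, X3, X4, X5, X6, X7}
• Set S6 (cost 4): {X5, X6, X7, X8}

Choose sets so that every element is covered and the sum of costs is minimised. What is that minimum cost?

S4, S6 together cover every element (S4 ∪ S6 = {X1, X2, X3, X4, X5, X6, X7, X8}); total cost 6 + 4 = 10.
No covering selection has total cost below 10.

10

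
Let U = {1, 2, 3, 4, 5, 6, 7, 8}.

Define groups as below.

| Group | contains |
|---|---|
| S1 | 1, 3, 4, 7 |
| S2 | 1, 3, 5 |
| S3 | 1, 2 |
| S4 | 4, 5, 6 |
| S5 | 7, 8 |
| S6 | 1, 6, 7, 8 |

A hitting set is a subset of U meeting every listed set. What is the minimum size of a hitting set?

The 3 elements {1, 5, 7} hit every group.
The groups S3, S4, S5 are pairwise disjoint, so any hitting set needs a separate element for each — at least 3. Hence 3 is optimal.

3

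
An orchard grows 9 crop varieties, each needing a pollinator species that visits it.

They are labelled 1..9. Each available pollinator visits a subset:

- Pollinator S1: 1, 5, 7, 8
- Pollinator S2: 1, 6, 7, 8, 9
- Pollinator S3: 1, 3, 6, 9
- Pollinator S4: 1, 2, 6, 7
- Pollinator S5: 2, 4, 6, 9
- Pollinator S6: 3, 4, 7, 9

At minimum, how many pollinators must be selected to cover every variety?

3

S1 and S3 and S5 together: S1 ∪ S3 ∪ S5 = {1, 2, 3, 4, 5, 6, 7, 8, 9} — every variety is covered.
Only S1 contains 5, so S1 is forced; the remaining 5 varieties need at least 2 more pollinators (each remaining pollinator adds at most 4) — so at least 3 pollinators are needed, and 3 is optimal.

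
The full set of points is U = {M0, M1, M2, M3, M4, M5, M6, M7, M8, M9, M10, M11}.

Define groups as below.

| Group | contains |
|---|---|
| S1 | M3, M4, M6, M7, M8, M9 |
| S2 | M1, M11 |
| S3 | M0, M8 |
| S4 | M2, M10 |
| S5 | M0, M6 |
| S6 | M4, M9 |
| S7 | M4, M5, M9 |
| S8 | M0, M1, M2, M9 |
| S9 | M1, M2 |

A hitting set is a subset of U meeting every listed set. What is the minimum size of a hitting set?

4

The 4 points {M0, M1, M9, M10} hit every group.
The groups S2, S4, S5, S6 are pairwise disjoint, so any hitting set needs a separate point for each — at least 4. Hence 4 is optimal.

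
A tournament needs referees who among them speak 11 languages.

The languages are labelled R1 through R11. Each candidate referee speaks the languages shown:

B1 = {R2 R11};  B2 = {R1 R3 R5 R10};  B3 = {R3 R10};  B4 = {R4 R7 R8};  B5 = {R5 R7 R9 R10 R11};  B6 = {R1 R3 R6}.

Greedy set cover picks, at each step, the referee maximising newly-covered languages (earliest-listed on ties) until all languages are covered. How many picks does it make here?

Greedy: pick B5 (covers 5 new) → pick B6 (covers 3 new) → pick B4 (covers 2 new) → pick B1 (covers 1 new). Total picks: 4.

4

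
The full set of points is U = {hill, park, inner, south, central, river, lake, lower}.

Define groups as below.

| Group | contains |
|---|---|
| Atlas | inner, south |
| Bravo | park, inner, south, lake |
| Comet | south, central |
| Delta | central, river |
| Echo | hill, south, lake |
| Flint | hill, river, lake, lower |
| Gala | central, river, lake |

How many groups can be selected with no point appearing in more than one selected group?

Atlas, Gala are pairwise disjoint (Atlas={inner,south}; Gala={central,river,lake}).
Every remaining group overlaps one of these, and no 3 of the listed groups are pairwise disjoint, so 2 is the maximum.

2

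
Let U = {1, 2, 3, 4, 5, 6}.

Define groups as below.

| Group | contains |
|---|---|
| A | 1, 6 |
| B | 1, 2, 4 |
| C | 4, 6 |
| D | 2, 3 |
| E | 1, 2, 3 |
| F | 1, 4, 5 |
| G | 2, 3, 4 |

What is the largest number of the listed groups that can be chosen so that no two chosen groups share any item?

C, D are pairwise disjoint (C={4,6}; D={2,3}).
Every remaining group overlaps one of these, and no 3 of the listed groups are pairwise disjoint, so 2 is the maximum.

2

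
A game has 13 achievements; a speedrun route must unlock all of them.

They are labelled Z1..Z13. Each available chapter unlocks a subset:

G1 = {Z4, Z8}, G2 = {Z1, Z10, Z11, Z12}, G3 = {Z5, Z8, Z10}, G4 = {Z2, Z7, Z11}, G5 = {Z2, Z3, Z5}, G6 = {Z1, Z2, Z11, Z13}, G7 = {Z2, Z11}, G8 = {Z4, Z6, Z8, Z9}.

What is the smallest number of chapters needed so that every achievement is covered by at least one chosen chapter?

5

G2 and G4 and G5 and G6 and G8 together: G2 ∪ G4 ∪ G5 ∪ G6 ∪ G8 = {Z1, Z2, Z3, Z4, Z5, Z6, Z7, Z8, Z9, Z10, Z11, Z12, Z13} — every achievement is covered.
No 4 of the 8 chapters cover everything (all 70 combinations miss at least one achievement), so 5 is optimal.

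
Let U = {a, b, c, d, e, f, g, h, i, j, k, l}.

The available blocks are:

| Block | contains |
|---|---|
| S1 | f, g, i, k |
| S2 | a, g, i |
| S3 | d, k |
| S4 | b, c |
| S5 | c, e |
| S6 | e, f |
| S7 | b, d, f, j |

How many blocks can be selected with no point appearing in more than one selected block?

4

S2, S3, S4, S6 are pairwise disjoint (S2={a,g,i}; S3={d,k}; S4={b,c}; S6={e,f}).
Every remaining block overlaps one of these, and no 5 of the listed blocks are pairwise disjoint, so 4 is the maximum.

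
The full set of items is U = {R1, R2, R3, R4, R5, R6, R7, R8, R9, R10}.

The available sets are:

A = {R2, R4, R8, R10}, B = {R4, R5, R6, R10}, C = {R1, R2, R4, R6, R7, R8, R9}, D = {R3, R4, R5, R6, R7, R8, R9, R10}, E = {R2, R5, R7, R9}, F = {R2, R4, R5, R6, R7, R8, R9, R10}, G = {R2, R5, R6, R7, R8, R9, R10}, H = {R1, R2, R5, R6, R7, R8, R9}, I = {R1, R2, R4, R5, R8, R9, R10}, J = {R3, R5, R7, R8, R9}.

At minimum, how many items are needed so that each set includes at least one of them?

2

Take T = {R5, R8}. Each listed set contains at least one of these, so T is a hitting set of size 2.
No single item lies in every set, so at least 2 are needed and 2 is optimal.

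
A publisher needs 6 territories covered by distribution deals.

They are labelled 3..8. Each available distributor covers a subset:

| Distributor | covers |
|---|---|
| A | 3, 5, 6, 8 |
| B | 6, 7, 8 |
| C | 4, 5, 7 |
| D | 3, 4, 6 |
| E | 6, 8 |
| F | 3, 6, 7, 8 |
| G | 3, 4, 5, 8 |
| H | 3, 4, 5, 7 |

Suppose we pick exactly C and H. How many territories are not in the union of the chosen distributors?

2

Union of C, H = {3, 4, 5, 7}.
Not covered: 6, 8 — 2 territories.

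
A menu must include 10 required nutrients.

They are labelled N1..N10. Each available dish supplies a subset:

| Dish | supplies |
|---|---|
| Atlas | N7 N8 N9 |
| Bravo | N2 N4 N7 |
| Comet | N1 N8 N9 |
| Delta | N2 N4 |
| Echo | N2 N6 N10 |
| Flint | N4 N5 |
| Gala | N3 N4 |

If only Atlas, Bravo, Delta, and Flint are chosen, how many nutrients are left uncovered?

Union of Atlas, Bravo, Delta, Flint = {N2, N4, N5, N7, N8, N9}.
Not covered: N1, N3, N6, N10 — 4 nutrients.

4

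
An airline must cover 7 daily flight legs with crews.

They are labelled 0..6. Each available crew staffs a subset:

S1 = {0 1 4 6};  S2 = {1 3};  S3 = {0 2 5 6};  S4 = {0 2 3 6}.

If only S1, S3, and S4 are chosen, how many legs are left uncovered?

Union of S1, S3, S4 = {0, 1, 2, 3, 4, 5, 6} — that's every leg, so 0 are uncovered.

0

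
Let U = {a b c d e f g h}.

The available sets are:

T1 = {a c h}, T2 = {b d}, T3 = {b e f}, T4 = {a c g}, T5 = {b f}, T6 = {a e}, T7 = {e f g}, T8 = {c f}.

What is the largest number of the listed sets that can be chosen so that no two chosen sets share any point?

T2, T6, T8 are pairwise disjoint (T2={b,d}; T6={a,e}; T8={c,f}).
Every remaining set overlaps one of these, and no 4 of the listed sets are pairwise disjoint, so 3 is the maximum.

3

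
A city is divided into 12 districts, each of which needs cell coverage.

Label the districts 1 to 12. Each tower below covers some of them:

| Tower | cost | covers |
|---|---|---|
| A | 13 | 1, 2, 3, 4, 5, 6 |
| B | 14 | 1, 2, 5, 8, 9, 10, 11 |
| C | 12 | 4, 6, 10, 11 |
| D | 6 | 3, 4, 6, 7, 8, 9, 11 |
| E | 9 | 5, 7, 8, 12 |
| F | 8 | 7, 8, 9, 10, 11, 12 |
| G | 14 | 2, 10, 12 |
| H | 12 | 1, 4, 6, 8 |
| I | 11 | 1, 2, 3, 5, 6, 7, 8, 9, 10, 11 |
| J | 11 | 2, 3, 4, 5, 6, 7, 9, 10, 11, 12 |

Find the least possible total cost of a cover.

A, F together cover every district (A ∪ F = {1, 2, 3, 4, 5, 6, 7, 8, 9, 10, 11, 12}); total cost 13 + 8 = 21.
The greedy pick D, I, F costs 25; no covering selection beats 21.

21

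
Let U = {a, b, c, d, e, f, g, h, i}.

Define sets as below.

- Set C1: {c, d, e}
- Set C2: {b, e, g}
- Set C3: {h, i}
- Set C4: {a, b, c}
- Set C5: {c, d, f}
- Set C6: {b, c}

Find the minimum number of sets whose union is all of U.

C2, C3, C4, and C5 cover everything between them: the union {a, b, c, d, e, f, g, h, i} is all of U.
Only C4 contains a, so C4 is forced; the remaining 6 items need at least 3 more sets (each remaining set adds at most 2) — so at least 4 sets are needed, and 4 is optimal.

4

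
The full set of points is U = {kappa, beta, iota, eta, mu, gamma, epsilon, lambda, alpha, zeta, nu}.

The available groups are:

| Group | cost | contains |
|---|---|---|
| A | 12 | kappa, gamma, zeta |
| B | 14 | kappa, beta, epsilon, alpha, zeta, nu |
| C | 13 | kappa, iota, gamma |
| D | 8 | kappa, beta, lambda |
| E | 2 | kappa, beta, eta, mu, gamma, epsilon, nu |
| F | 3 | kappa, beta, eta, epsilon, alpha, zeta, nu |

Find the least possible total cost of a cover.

26

C, D, E, F together cover every point (C ∪ D ∪ E ∪ F = {kappa, beta, iota, eta, mu, gamma, epsilon, lambda, alpha, zeta, nu}); total cost 13 + 8 + 2 + 3 = 26.
No covering selection has total cost below 26.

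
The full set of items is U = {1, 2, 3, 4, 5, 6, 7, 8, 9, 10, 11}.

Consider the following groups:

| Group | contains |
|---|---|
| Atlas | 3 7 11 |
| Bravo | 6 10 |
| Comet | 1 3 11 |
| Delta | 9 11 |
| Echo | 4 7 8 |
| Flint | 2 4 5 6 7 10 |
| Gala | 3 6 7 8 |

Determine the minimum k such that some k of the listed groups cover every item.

Take {Comet, Delta, Echo, Flint}. Their union is {1, 2, 3, 4, 5, 6, 7, 8, 9, 10, 11}, which is all 11 items.
No 3 of the 7 groups cover everything (all 35 combinations miss at least one item), so 4 is optimal.

4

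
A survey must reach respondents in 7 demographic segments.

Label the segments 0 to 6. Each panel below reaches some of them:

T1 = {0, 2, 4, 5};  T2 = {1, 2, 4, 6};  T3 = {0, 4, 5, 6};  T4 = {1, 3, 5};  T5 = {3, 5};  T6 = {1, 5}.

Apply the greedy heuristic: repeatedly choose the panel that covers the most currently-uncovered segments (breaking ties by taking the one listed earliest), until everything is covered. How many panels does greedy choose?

Greedy: pick T1 (covers 4 new) → pick T2 (covers 2 new) → pick T4 (covers 1 new). Total picks: 3.

3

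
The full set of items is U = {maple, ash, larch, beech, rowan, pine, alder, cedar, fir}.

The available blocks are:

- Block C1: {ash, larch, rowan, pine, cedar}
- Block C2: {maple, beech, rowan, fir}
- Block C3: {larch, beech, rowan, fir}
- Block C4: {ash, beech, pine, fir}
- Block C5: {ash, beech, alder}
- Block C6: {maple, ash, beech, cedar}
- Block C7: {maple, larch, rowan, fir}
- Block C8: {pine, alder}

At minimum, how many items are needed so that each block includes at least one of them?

3

H = {larch, beech, pine} meets every block (each contains at least one member of H), and |H| = 3.
No choice of 2 items meets every block, so 3 is the minimum.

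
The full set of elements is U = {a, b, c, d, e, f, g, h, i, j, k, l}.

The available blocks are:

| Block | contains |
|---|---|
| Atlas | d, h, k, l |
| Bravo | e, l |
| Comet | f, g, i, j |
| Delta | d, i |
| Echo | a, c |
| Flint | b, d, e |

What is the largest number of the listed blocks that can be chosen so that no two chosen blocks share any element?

Atlas, Comet, Echo are pairwise disjoint (Atlas={d,h,k,l}; Comet={f,g,i,j}; Echo={a,c}).
Every remaining block overlaps one of these, and no 4 of the listed blocks are pairwise disjoint, so 3 is the maximum.

3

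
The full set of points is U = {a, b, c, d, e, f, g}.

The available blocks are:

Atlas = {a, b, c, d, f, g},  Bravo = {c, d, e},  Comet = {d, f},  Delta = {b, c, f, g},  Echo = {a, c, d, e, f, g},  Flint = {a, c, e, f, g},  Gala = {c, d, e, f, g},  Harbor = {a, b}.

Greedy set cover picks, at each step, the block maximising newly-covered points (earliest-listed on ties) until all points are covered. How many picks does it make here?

2

Greedy: pick Atlas (covers 6 new) → pick Bravo (covers 1 new). Total picks: 2.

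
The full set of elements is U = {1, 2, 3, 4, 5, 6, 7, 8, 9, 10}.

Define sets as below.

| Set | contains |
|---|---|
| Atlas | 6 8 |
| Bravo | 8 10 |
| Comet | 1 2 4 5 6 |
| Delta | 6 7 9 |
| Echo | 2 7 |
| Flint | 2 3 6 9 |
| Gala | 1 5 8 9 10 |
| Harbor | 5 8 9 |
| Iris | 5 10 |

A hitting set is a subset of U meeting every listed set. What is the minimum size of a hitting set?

4

Take H = {3, 5, 7, 8}. Each listed set contains at least one of these, so H is a hitting set of size 4.
No choice of 3 elements meets every set, so 4 is the minimum.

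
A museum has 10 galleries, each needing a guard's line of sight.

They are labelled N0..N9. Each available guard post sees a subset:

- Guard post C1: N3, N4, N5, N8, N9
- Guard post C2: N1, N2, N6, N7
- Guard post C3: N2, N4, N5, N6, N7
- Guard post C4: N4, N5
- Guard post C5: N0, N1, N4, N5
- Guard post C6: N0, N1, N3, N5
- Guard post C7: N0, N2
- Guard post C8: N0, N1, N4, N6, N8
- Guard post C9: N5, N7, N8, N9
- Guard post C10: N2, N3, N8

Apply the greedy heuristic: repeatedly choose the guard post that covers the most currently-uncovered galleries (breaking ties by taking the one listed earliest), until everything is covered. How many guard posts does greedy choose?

3

Greedy: pick C1 (covers 5 new) → pick C2 (covers 4 new) → pick C5 (covers 1 new). Total picks: 3.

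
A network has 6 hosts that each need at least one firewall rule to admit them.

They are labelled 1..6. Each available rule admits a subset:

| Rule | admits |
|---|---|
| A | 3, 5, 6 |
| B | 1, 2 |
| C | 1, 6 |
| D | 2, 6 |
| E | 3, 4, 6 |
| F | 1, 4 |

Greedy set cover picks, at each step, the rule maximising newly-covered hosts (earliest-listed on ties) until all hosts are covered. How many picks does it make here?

Greedy: pick A (covers 3 new) → pick B (covers 2 new) → pick E (covers 1 new). Total picks: 3.

3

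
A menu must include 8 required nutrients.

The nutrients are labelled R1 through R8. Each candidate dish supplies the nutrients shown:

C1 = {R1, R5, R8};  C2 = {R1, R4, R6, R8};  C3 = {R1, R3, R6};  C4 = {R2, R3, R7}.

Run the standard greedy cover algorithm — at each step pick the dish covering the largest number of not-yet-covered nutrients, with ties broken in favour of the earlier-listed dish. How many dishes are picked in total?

3

Greedy: pick C2 (covers 4 new) → pick C4 (covers 3 new) → pick C1 (covers 1 new). Total picks: 3.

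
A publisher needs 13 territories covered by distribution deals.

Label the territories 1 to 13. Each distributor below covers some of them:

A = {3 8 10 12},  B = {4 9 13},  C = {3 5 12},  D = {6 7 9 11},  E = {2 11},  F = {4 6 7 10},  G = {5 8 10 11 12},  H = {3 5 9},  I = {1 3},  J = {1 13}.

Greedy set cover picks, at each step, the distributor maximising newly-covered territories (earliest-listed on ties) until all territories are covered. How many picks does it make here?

5

Greedy: pick G (covers 5 new) → pick B (covers 3 new) → pick D (covers 2 new) → pick I (covers 2 new) → pick E (covers 1 new). Total picks: 5.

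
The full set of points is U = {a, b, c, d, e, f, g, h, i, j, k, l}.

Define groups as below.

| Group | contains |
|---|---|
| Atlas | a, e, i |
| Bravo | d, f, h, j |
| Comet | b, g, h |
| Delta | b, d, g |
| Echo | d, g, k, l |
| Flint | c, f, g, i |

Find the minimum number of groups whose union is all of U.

Atlas and Bravo and Comet and Echo and Flint together: Atlas ∪ Bravo ∪ Comet ∪ Echo ∪ Flint = {a, b, c, d, e, f, g, h, i, j, k, l} — every point is covered.
No 4 of the 6 groups cover everything (all 15 combinations miss at least one point), so 5 is optimal.

5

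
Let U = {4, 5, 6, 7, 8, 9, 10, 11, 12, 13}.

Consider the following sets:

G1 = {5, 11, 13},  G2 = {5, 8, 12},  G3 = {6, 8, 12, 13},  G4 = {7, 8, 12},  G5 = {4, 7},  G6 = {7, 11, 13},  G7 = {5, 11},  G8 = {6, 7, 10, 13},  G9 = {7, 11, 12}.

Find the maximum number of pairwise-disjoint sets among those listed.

3

G3, G5, G7 are pairwise disjoint (G3={6,8,12,13}; G5={4,7}; G7={5,11}).
Every remaining set overlaps one of these, and no 4 of the listed sets are pairwise disjoint, so 3 is the maximum.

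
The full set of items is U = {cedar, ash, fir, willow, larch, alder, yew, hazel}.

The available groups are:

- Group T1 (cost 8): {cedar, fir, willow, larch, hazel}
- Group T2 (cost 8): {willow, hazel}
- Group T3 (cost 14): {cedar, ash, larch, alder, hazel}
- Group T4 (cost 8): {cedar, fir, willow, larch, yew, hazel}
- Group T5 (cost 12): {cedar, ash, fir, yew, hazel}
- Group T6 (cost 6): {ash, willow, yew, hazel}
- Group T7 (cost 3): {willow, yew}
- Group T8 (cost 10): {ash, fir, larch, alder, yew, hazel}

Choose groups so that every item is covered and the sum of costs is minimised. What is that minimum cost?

T4, T8 together cover every item (T4 ∪ T8 = {cedar, ash, fir, willow, larch, alder, yew, hazel}); total cost 8 + 10 = 18.
No covering selection has total cost below 18.

18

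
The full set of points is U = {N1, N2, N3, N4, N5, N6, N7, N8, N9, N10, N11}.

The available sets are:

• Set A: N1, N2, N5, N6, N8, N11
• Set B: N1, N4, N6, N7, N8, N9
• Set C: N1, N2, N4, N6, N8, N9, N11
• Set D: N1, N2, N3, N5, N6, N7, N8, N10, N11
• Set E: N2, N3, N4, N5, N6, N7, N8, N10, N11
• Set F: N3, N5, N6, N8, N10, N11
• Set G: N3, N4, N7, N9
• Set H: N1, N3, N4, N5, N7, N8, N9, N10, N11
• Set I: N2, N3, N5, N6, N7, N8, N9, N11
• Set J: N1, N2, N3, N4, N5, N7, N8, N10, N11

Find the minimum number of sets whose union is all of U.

2

Take {C, D}. Their union is {N1, N2, N3, N4, N5, N6, N7, N8, N9, N10, N11}, which is all 11 points.
No single set has all 11 points (the largest, D, has 9), so 2 is optimal.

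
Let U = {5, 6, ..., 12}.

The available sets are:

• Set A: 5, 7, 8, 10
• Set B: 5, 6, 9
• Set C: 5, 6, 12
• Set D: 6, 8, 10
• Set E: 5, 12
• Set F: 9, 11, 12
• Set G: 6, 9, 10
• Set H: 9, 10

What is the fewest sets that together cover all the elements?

3

Take {A, B, F}. Their union is {5, 6, 7, 8, 9, 10, 11, 12}, which is all 8 elements.
Only A contains 7, so A is forced; the remaining 4 elements need at least 2 more sets (each remaining set adds at most 3) — so at least 3 sets are needed, and 3 is optimal.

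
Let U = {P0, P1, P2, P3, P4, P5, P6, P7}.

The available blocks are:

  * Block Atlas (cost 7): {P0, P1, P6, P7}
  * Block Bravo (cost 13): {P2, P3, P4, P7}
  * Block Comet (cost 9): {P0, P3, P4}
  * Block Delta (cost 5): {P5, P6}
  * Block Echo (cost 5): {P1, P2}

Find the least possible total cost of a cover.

25

Atlas, Bravo, Delta together cover every item (Atlas ∪ Bravo ∪ Delta = {P0, P1, P2, P3, P4, P5, P6, P7}); total cost 7 + 13 + 5 = 25.
No covering selection has total cost below 25.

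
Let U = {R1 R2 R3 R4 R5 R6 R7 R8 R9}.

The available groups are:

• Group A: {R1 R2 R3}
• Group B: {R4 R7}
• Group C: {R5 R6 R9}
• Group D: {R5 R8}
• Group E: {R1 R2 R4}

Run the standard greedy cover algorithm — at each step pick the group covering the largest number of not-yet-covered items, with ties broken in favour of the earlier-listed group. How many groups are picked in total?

Greedy: pick A (covers 3 new) → pick C (covers 3 new) → pick B (covers 2 new) → pick D (covers 1 new). Total picks: 4.

4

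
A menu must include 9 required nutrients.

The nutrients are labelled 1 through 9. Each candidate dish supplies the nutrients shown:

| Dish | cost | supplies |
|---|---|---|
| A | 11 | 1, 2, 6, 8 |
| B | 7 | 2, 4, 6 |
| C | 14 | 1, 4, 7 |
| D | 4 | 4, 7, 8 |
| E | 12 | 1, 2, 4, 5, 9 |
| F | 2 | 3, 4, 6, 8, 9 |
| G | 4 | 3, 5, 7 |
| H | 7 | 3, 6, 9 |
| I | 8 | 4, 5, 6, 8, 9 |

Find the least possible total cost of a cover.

17

A, F, G together cover every nutrient (A ∪ F ∪ G = {1, 2, 3, 4, 5, 6, 7, 8, 9}); total cost 11 + 2 + 4 = 17.
No covering selection has total cost below 17.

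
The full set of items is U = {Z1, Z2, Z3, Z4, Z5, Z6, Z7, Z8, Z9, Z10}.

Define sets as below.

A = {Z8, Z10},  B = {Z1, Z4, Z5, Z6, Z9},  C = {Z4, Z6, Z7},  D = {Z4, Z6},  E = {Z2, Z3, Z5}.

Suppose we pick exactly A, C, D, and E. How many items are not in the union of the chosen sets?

2

Union of A, C, D, E = {Z2, Z3, Z4, Z5, Z6, Z7, Z8, Z10}.
Not covered: Z1, Z9 — 2 items.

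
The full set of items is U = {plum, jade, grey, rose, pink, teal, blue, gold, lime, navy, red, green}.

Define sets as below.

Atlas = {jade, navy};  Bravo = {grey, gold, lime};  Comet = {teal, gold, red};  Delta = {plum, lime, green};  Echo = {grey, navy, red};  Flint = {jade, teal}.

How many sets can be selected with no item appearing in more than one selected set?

3

Atlas, Comet, Delta are pairwise disjoint (Atlas={jade,navy}; Comet={teal,gold,red}; Delta={plum,lime,green}).
Every remaining set overlaps one of these, and no 4 of the listed sets are pairwise disjoint, so 3 is the maximum.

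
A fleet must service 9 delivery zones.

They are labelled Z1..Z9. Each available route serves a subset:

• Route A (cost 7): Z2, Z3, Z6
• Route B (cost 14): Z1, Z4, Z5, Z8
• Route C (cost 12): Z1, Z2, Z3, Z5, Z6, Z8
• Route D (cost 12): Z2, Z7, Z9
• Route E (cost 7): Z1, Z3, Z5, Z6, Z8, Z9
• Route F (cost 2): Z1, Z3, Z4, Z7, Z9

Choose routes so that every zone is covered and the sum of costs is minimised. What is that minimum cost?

C, F together cover every zone (C ∪ F = {Z1, Z2, Z3, Z4, Z5, Z6, Z7, Z8, Z9}); total cost 12 + 2 = 14.
The greedy pick F, E, A costs 16; no covering selection beats 14.

14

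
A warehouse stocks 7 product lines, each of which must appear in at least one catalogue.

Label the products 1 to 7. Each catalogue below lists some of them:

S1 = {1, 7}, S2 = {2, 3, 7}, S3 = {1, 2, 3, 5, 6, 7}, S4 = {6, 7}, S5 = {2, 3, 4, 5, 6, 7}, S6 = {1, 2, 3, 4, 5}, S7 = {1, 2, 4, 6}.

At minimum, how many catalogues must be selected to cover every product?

S3 and S7 together: S3 ∪ S7 = {1, 2, 3, 4, 5, 6, 7} — every product is covered.
No single catalogue has all 7 products (the largest, S3, has 6), so 2 is optimal.

2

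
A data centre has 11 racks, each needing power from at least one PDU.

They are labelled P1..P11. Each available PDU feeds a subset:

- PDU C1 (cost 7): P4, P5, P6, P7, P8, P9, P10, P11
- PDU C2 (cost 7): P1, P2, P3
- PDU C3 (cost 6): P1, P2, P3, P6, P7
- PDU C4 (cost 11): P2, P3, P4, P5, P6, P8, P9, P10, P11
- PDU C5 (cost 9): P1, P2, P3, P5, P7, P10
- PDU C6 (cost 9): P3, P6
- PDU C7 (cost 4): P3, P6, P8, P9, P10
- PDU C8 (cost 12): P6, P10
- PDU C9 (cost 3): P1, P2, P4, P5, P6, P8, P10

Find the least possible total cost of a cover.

13

C1, C3 together cover every rack (C1 ∪ C3 = {P1, P2, P3, P4, P5, P6, P7, P8, P9, P10, P11}); total cost 7 + 6 = 13.
The greedy pick C9, C7, C1 costs 14; no covering selection beats 13.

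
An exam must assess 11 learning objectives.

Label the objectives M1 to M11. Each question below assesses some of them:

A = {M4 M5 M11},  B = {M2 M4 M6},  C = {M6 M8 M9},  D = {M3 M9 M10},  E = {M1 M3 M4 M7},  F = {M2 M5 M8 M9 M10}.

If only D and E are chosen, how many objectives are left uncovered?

Union of D, E = {M1, M3, M4, M7, M9, M10}.
Not covered: M2, M5, M6, M8, M11 — 5 objectives.

5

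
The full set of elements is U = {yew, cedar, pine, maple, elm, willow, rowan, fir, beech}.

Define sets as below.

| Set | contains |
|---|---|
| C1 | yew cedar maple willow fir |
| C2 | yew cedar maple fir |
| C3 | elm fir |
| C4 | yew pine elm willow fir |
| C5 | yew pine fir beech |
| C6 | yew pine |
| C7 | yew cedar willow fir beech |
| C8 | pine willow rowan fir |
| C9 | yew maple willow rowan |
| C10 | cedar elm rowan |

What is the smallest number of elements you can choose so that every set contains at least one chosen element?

Take H = {yew, elm, rowan}. Each listed set contains at least one of these, so H is a hitting set of size 3.
No choice of 2 elements meets every set, so 3 is the minimum.

3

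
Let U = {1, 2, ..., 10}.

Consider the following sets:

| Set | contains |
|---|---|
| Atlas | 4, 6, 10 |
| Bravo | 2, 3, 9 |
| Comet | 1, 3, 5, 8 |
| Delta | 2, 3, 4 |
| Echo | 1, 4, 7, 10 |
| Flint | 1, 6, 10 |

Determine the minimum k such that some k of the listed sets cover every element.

Bravo and Comet and Echo and Flint together: Bravo ∪ Comet ∪ Echo ∪ Flint = {1, 2, 3, 4, 5, 6, 7, 8, 9, 10} — every element is covered.
No 3 of the 6 sets cover everything (all 20 combinations miss at least one element), so 4 is optimal.

4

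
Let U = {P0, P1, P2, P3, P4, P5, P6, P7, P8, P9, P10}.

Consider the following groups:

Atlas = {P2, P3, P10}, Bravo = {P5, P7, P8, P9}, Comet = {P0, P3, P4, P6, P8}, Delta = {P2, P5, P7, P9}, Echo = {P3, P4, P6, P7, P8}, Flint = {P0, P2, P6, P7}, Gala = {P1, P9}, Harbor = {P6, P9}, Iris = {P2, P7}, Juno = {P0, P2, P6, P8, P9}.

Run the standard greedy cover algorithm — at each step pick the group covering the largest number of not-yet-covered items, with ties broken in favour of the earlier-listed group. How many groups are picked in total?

Greedy: pick Comet (covers 5 new) → pick Delta (covers 4 new) → pick Atlas (covers 1 new) → pick Gala (covers 1 new). Total picks: 4.

4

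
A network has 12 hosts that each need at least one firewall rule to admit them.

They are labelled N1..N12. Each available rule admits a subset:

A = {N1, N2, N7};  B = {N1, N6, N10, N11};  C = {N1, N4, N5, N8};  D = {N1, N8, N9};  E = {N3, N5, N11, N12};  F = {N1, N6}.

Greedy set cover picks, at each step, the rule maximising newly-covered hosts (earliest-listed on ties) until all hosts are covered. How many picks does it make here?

Greedy: pick B (covers 4 new) → pick C (covers 3 new) → pick A (covers 2 new) → pick E (covers 2 new) → pick D (covers 1 new). Total picks: 5.

5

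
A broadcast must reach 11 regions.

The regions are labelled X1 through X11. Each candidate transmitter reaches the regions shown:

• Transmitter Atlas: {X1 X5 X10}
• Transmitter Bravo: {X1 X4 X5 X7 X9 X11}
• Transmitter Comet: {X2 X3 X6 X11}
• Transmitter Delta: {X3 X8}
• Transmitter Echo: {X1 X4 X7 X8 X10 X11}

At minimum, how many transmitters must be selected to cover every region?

3

Take {Bravo, Comet, Echo}. Their union is {X1, X2, X3, X4, X5, X6, X7, X8, X9, X10, X11}, which is all 11 regions.
Only Comet contains X2, so Comet is forced; the remaining 7 regions need at least 2 more transmitters (each remaining transmitter adds at most 5) — so at least 3 transmitters are needed, and 3 is optimal.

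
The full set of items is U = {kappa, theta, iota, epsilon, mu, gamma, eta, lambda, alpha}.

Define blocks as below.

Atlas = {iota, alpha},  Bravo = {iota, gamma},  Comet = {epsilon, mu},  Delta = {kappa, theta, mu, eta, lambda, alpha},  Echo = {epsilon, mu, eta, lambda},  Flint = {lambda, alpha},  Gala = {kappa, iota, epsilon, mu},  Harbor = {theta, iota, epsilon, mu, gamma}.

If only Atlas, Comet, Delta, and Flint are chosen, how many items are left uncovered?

Union of Atlas, Comet, Delta, Flint = {kappa, theta, iota, epsilon, mu, eta, lambda, alpha}.
Not covered: gamma — 1 item.

1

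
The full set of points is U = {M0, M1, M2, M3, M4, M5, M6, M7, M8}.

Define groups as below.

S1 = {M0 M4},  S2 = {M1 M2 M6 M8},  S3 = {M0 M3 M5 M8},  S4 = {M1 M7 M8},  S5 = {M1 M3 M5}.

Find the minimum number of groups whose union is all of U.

S1 and S2 and S4 and S5 together: S1 ∪ S2 ∪ S4 ∪ S5 = {M0, M1, M2, M3, M4, M5, M6, M7, M8} — every point is covered.
No 3 of the 5 groups cover everything (all 10 combinations miss at least one point), so 4 is optimal.

4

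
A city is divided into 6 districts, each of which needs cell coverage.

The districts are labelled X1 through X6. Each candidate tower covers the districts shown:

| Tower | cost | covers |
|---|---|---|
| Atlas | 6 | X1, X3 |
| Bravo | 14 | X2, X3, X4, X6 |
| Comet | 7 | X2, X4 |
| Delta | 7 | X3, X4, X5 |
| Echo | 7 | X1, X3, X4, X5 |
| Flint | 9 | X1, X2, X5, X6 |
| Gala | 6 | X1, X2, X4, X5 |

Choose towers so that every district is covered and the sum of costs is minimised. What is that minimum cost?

Echo, Flint together cover every district (Echo ∪ Flint = {X1, X2, X3, X4, X5, X6}); total cost 7 + 9 = 16.
The greedy pick Gala, Atlas, Flint costs 21; no covering selection beats 16.

16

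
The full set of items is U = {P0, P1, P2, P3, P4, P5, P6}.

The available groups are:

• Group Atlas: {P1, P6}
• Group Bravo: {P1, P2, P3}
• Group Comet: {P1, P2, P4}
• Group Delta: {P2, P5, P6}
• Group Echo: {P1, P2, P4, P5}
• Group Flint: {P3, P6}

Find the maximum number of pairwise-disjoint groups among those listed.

2

Echo, Flint are pairwise disjoint (Echo={P1,P2,P4,P5}; Flint={P3,P6}).
Every remaining group overlaps one of these, and no 3 of the listed groups are pairwise disjoint, so 2 is the maximum.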